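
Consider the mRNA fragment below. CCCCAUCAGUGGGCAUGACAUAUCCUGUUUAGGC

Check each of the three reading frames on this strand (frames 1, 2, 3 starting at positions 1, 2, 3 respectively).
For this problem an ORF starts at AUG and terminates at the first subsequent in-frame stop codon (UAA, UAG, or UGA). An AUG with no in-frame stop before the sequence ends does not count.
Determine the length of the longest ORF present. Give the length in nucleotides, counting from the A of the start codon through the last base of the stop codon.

18

Frame 1: CCC CAU CAG UGG GCA UGA CAU AUC CUG UUU AGG — no AUG→stop ORF.
Frame 2: CCC AUC AGU GGG CAU GAC AUA UCC UGU UUA GGC — no AUG→stop ORF.
Frame 3: CCA UCA GUG GGC AUG ACA UAU CCU GUU UAG — AUG at 15, stop UAG at 30 → 18 nt.
Longest: frame 3, positions 15–32, 18 nt = 6 codons = 5 aa. → 18 nucleotides.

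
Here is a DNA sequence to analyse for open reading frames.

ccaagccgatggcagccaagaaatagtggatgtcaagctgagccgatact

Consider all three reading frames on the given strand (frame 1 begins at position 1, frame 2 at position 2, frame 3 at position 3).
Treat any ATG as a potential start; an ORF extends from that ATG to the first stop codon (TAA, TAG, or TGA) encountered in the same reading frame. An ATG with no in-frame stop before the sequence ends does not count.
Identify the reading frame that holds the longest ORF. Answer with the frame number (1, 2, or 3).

3

Frame 1: CCA AGC CGA TGG CAG CCA AGA AAT AGT GGA TGT CAA GCT GAG CCG ATA — no ATG→stop ORF.
Frame 2: CAA GCC GAT GGC AGC CAA GAA ATA GTG GAT GTC AAG CTG AGC CGA TAC — no ATG→stop ORF.
Frame 3: AAG CCG ATG GCA GCC AAG AAA TAG TGG ATG TCA AGC TGA GCC GAT ACT — ATG at 9, stop TAG at 24 → 18 nt; ATG at 30, stop TGA at 39 → 12 nt.
Longest ORF is 18 nt in frame 3 (positions 9–26).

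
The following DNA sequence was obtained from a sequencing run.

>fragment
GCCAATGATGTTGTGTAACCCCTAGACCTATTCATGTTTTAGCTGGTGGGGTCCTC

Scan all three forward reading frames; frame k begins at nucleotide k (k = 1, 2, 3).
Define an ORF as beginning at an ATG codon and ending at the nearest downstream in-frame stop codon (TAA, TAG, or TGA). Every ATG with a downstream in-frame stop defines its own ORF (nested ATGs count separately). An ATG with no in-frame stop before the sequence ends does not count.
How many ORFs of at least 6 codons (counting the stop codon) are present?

2

Frame 1: GCC AAT GAT GTT GTG TAA CCC CTA GAC CTA TTC ATG TTT TAG CTG GTG GGG TCC — ATG at 34, stop TAG at 40 → 9 nt.
Frame 2: CCA ATG ATG TTG TGT AAC CCC TAG ACC TAT TCA TGT TTT AGC TGG TGG GGT CCT — ATG at 5, stop TAG at 23 → 21 nt; ATG at 8, stop TAG at 23 → 18 nt.
Frame 3: CAA TGA TGT TGT GTA ACC CCT AGA CCT ATT CAT GTT TTA GCT GGT GGG GTC CTC — no ATG→stop ORF.
ORFs ≥ 6 codons: frame 2 5–25 (7 codons), frame 2 8–25 (6 codons). Count = 2.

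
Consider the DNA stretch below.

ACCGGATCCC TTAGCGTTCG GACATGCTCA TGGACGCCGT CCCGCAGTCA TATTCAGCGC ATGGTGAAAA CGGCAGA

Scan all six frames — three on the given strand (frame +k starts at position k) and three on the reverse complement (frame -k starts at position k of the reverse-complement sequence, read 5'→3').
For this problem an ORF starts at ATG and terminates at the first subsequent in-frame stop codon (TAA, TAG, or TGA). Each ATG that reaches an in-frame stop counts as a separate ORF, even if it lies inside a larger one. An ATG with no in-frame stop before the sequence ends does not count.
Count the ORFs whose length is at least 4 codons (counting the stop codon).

Reverse complement (5'→3'): TCTGCCGTTTTCACCATGCGCTGAATATGACTGCGGGACGGCGTCCATGAGCATGTCCGAACGCTAAGGGATCCGGT
Frame +1: ACC GGA TCC CTT AGC GTT CGG ACA TGC TCA TGG ACG CCG TCC CGC AGT CAT ATT CAG CGC ATG GTG AAA ACG GCA — no ATG→stop ORF.
Frame +2: CCG GAT CCC TTA GCG TTC GGA CAT GCT CAT GGA CGC CGT CCC GCA GTC ATA TTC AGC GCA TGG TGA AAA CGG CAG — no ATG→stop ORF.
Frame +3: CGG ATC CCT TAG CGT TCG GAC ATG CTC ATG GAC GCC GTC CCG CAG TCA TAT TCA GCG CAT GGT GAA AAC GGC AGA — no ATG→stop ORF.
Frame -1: TCT GCC GTT TTC ACC ATG CGC TGA ATA TGA CTG CGG GAC GGC GTC CAT GAG CAT GTC CGA ACG CTA AGG GAT CCG — ATG at 16, stop TGA at 22 → 9 nt.
Frame -2: CTG CCG TTT TCA CCA TGC GCT GAA TAT GAC TGC GGG ACG GCG TCC ATG AGC ATG TCC GAA CGC TAA GGG ATC CGG — ATG at 47, stop TAA at 65 → 21 nt; ATG at 53, stop TAA at 65 → 15 nt.
Frame -3: TGC CGT TTT CAC CAT GCG CTG AAT ATG ACT GCG GGA CGG CGT CCA TGA GCA TGT CCG AAC GCT AAG GGA TCC GGT — ATG at 27, stop TGA at 48 → 24 nt.
ORFs ≥ 4 codons: frame -2 47–67 (7 codons), frame -2 53–67 (5 codons), frame -3 27–50 (8 codons). Count = 3.

3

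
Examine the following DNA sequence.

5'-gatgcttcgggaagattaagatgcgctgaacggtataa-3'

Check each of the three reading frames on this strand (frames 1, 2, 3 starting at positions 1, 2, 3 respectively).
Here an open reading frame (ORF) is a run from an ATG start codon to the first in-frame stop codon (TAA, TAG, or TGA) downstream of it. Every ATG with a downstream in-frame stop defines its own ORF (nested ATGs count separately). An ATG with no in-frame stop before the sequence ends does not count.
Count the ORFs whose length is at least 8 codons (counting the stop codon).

0

Frame 1: GAT GCT TCG GGA AGA TTA AGA TGC GCT GAA CGG TAT — no ATG→stop ORF.
Frame 2: ATG CTT CGG GAA GAT TAA GAT GCG CTG AAC GGT ATA — ATG at 2, stop TAA at 17 → 18 nt.
Frame 3: TGC TTC GGG AAG ATT AAG ATG CGC TGA ACG GTA TAA — ATG at 21, stop TGA at 27 → 9 nt.
No ORF reaches 8 codons. Count = 0.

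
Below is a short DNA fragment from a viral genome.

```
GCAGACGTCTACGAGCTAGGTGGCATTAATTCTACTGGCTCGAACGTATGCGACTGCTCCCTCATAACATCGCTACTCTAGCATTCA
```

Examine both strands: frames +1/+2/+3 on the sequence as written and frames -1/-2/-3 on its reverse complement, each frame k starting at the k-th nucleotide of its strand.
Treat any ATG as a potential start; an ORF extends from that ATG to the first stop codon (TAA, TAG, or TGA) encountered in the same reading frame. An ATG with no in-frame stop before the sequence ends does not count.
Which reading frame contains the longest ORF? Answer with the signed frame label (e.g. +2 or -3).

Reverse complement (5'→3'): TGAATGCTAGAGTAGCGATGTTATGAGGGAGCAGTCGCATACGTTCGAGCCAGTAGAATTAATGCCACCTAGCTCGTAGACGTCTGC
Frame +1: GCA GAC GTC TAC GAG CTA GGT GGC ATT AAT TCT ACT GGC TCG AAC GTA TGC GAC TGC TCC CTC ATA ACA TCG CTA CTC TAG CAT TCA — no ATG→stop ORF.
Frame +2: CAG ACG TCT ACG AGC TAG GTG GCA TTA ATT CTA CTG GCT CGA ACG TAT GCG ACT GCT CCC TCA TAA CAT CGC TAC TCT AGC ATT — no ATG→stop ORF.
Frame +3: AGA CGT CTA CGA GCT AGG TGG CAT TAA TTC TAC TGG CTC GAA CGT ATG CGA CTG CTC CCT CAT AAC ATC GCT ACT CTA GCA TTC — no ATG→stop ORF.
Frame -1: TGA ATG CTA GAG TAG CGA TGT TAT GAG GGA GCA GTC GCA TAC GTT CGA GCC AGT AGA ATT AAT GCC ACC TAG CTC GTA GAC GTC TGC — ATG at 4, stop TAG at 13 → 12 nt.
Frame -2: GAA TGC TAG AGT AGC GAT GTT ATG AGG GAG CAG TCG CAT ACG TTC GAG CCA GTA GAA TTA ATG CCA CCT AGC TCG TAG ACG TCT — ATG at 23, stop TAG at 77 → 57 nt; ATG at 62, stop TAG at 77 → 18 nt.
Frame -3: AAT GCT AGA GTA GCG ATG TTA TGA GGG AGC AGT CGC ATA CGT TCG AGC CAG TAG AAT TAA TGC CAC CTA GCT CGT AGA CGT CTG — ATG at 18, stop TGA at 24 → 9 nt.
Longest ORF is 57 nt in frame -2 (positions 23–79).

-2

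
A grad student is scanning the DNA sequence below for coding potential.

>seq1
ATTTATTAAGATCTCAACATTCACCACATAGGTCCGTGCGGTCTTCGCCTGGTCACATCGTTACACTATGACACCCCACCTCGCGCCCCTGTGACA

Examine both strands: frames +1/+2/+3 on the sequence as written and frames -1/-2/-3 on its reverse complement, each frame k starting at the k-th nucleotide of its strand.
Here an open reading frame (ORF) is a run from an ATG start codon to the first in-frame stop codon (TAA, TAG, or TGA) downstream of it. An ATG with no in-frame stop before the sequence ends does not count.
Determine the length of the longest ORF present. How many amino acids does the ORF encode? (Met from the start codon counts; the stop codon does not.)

8

Reverse complement (5'→3'): TGTCACAGGGGCGCGAGGTGGGGTGTCATAGTGTAACGATGTGACCAGGCGAAGACCGCACGGACCTATGTGGTGAATGTTGAGATCTTAATAAAT
Frame +1: ATT TAT TAA GAT CTC AAC ATT CAC CAC ATA GGT CCG TGC GGT CTT CGC CTG GTC ACA TCG TTA CAC TAT GAC ACC CCA CCT CGC GCC CCT GTG ACA — no ATG→stop ORF.
Frame +2: TTT ATT AAG ATC TCA ACA TTC ACC ACA TAG GTC CGT GCG GTC TTC GCC TGG TCA CAT CGT TAC ACT ATG ACA CCC CAC CTC GCG CCC CTG TGA — ATG at 68, stop TGA at 92 → 27 nt.
Frame +3: TTA TTA AGA TCT CAA CAT TCA CCA CAT AGG TCC GTG CGG TCT TCG CCT GGT CAC ATC GTT ACA CTA TGA CAC CCC ACC TCG CGC CCC TGT GAC — no ATG→stop ORF.
Frame -1: TGT CAC AGG GGC GCG AGG TGG GGT GTC ATA GTG TAA CGA TGT GAC CAG GCG AAG ACC GCA CGG ACC TAT GTG GTG AAT GTT GAG ATC TTA ATA AAT — no ATG→stop ORF.
Frame -2: GTC ACA GGG GCG CGA GGT GGG GTG TCA TAG TGT AAC GAT GTG ACC AGG CGA AGA CCG CAC GGA CCT ATG TGG TGA ATG TTG AGA TCT TAA TAA — ATG at 68, stop TGA at 74 → 9 nt; ATG at 77, stop TAA at 89 → 15 nt.
Frame -3: TCA CAG GGG CGC GAG GTG GGG TGT CAT AGT GTA ACG ATG TGA CCA GGC GAA GAC CGC ACG GAC CTA TGT GGT GAA TGT TGA GAT CTT AAT AAA — ATG at 39, stop TGA at 42 → 6 nt.
Longest: frame +2, positions 68–94, 27 nt = 9 codons = 8 aa. → 8 amino acids.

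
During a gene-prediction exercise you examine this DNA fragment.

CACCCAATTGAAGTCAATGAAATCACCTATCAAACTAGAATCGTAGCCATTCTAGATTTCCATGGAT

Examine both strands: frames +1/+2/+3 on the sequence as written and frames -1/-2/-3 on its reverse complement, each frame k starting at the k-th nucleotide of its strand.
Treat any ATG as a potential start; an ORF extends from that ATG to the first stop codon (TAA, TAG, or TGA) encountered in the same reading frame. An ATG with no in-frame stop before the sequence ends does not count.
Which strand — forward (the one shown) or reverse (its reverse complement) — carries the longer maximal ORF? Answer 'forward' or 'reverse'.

Reverse complement (5'→3'): ATCCATGGAAATCTAGAATGGCTACGATTCTAGTTTGATAGGTGATTTCATTGACTTCAATTGGGTG
Frame +1: CAC CCA ATT GAA GTC AAT GAA ATC ACC TAT CAA ACT AGA ATC GTA GCC ATT CTA GAT TTC CAT GGA — no ATG→stop ORF.
Frame +2: ACC CAA TTG AAG TCA ATG AAA TCA CCT ATC AAA CTA GAA TCG TAG CCA TTC TAG ATT TCC ATG GAT — ATG at 17, stop TAG at 44 → 30 nt.
Frame +3: CCC AAT TGA AGT CAA TGA AAT CAC CTA TCA AAC TAG AAT CGT AGC CAT TCT AGA TTT CCA TGG — no ATG→stop ORF.
Frame -1: ATC CAT GGA AAT CTA GAA TGG CTA CGA TTC TAG TTT GAT AGG TGA TTT CAT TGA CTT CAA TTG GGT — no ATG→stop ORF.
Frame -2: TCC ATG GAA ATC TAG AAT GGC TAC GAT TCT AGT TTG ATA GGT GAT TTC ATT GAC TTC AAT TGG GTG — ATG at 5, stop TAG at 14 → 12 nt.
Frame -3: CCA TGG AAA TCT AGA ATG GCT ACG ATT CTA GTT TGA TAG GTG ATT TCA TTG ACT TCA ATT GGG — ATG at 18, stop TGA at 36 → 21 nt.
Forward-strand max 30 nt; reverse-strand max 21 nt. The forward strand has the longer ORF.

forward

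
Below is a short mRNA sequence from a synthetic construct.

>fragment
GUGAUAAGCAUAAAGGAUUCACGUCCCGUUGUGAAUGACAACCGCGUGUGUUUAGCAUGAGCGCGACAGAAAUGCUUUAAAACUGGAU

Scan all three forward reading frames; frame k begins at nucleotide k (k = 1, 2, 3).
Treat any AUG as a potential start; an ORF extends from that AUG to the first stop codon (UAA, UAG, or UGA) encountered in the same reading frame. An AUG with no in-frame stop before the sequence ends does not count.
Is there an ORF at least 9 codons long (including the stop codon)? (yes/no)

no

Frame 1: GUG AUA AGC AUA AAG GAU UCA CGU CCC GUU GUG AAU GAC AAC CGC GUG UGU UUA GCA UGA GCG CGA CAG AAA UGC UUU AAA ACU GGA — no AUG→stop ORF.
Frame 2: UGA UAA GCA UAA AGG AUU CAC GUC CCG UUG UGA AUG ACA ACC GCG UGU GUU UAG CAU GAG CGC GAC AGA AAU GCU UUA AAA CUG GAU — AUG at 35, stop UAG at 53 → 21 nt.
Frame 3: GAU AAG CAU AAA GGA UUC ACG UCC CGU UGU GAA UGA CAA CCG CGU GUG UUU AGC AUG AGC GCG ACA GAA AUG CUU UAA AAC UGG — AUG at 57, stop UAA at 78 → 24 nt; AUG at 72, stop UAA at 78 → 9 nt.
Largest ORF found is 8 codons < 9, so no.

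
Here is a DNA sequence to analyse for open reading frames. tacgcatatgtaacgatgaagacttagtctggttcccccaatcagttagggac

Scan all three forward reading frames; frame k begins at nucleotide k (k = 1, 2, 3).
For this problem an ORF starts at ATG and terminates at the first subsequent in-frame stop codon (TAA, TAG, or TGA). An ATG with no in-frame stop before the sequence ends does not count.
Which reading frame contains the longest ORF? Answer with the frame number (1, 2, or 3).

Frame 1: TAC GCA TAT GTA ACG ATG AAG ACT TAG TCT GGT TCC CCC AAT CAG TTA GGG — ATG at 16, stop TAG at 25 → 12 nt.
Frame 2: ACG CAT ATG TAA CGA TGA AGA CTT AGT CTG GTT CCC CCA ATC AGT TAG GGA — ATG at 8, stop TAA at 11 → 6 nt.
Frame 3: CGC ATA TGT AAC GAT GAA GAC TTA GTC TGG TTC CCC CAA TCA GTT AGG GAC — no ATG→stop ORF.
Longest ORF is 12 nt in frame 1 (positions 16–27).

1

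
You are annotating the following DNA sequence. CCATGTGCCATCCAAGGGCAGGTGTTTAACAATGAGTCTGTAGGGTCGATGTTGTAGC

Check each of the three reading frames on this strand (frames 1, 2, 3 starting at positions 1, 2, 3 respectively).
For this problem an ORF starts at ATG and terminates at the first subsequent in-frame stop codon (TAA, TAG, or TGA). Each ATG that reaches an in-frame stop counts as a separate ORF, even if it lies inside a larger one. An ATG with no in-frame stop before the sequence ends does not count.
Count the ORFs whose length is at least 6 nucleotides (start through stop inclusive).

Frame 1: CCA TGT GCC ATC CAA GGG CAG GTG TTT AAC AAT GAG TCT GTA GGG TCG ATG TTG TAG — ATG at 49, stop TAG at 55 → 9 nt.
Frame 2: CAT GTG CCA TCC AAG GGC AGG TGT TTA ACA ATG AGT CTG TAG GGT CGA TGT TGT AGC — ATG at 32, stop TAG at 41 → 12 nt.
Frame 3: ATG TGC CAT CCA AGG GCA GGT GTT TAA CAA TGA GTC TGT AGG GTC GAT GTT GTA — ATG at 3, stop TAA at 27 → 27 nt.
ORFs ≥ 6 nucleotides: frame 1 49–57 (9 nucleotides), frame 2 32–43 (12 nucleotides), frame 3 3–29 (27 nucleotides). Count = 3.

3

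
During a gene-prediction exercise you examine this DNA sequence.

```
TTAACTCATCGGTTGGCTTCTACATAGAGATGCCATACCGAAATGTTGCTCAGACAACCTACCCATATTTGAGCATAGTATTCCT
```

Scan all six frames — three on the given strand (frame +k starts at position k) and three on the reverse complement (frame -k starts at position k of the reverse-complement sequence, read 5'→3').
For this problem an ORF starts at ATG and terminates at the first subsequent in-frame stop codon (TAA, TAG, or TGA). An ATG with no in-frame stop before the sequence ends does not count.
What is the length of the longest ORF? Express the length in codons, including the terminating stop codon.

22

Reverse complement (5'→3'): AGGAATACTATGCTCAAATATGGGTAGGTTGTCTGAGCAACATTTCGGTATGGCATCTCTATGTAGAAGCCAACCGATGAGTTAA
Frame +1: TTA ACT CAT CGG TTG GCT TCT ACA TAG AGA TGC CAT ACC GAA ATG TTG CTC AGA CAA CCT ACC CAT ATT TGA GCA TAG TAT TCC — ATG at 43, stop TGA at 70 → 30 nt.
Frame +2: TAA CTC ATC GGT TGG CTT CTA CAT AGA GAT GCC ATA CCG AAA TGT TGC TCA GAC AAC CTA CCC ATA TTT GAG CAT AGT ATT CCT — no ATG→stop ORF.
Frame +3: AAC TCA TCG GTT GGC TTC TAC ATA GAG ATG CCA TAC CGA AAT GTT GCT CAG ACA ACC TAC CCA TAT TTG AGC ATA GTA TTC — no ATG→stop ORF.
Frame -1: AGG AAT ACT ATG CTC AAA TAT GGG TAG GTT GTC TGA GCA ACA TTT CGG TAT GGC ATC TCT ATG TAG AAG CCA ACC GAT GAG TTA — ATG at 10, stop TAG at 25 → 18 nt; ATG at 61, stop TAG at 64 → 6 nt.
Frame -2: GGA ATA CTA TGC TCA AAT ATG GGT AGG TTG TCT GAG CAA CAT TTC GGT ATG GCA TCT CTA TGT AGA AGC CAA CCG ATG AGT TAA — ATG at 20, stop TAA at 83 → 66 nt; ATG at 50, stop TAA at 83 → 36 nt; ATG at 77, stop TAA at 83 → 9 nt.
Frame -3: GAA TAC TAT GCT CAA ATA TGG GTA GGT TGT CTG AGC AAC ATT TCG GTA TGG CAT CTC TAT GTA GAA GCC AAC CGA TGA GTT — no ATG→stop ORF.
Longest: frame -2, positions 20–85, 66 nt = 22 codons = 21 aa. → 22 codons.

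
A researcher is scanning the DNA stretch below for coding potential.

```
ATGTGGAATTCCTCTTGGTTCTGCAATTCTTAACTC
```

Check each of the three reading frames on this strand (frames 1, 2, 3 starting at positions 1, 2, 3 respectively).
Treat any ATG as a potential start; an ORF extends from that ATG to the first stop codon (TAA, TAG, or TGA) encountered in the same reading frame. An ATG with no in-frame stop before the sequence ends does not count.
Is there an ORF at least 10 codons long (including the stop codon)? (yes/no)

yes

Frame 1: ATG TGG AAT TCC TCT TGG TTC TGC AAT TCT TAA CTC — ATG at 1, stop TAA at 31 → 33 nt.
Frame 2: TGT GGA ATT CCT CTT GGT TCT GCA ATT CTT AAC — no ATG→stop ORF.
Frame 3: GTG GAA TTC CTC TTG GTT CTG CAA TTC TTA ACT — no ATG→stop ORF.
Frame 1 has an ORF of 11 codons (positions 1–33) ≥ 10, so yes.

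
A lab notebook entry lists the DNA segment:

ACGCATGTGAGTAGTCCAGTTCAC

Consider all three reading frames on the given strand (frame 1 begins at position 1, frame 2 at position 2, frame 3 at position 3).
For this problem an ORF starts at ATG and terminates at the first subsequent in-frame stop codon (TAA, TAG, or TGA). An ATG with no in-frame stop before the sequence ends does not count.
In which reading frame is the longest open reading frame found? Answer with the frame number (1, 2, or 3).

2

Frame 1: ACG CAT GTG AGT AGT CCA GTT CAC — no ATG→stop ORF.
Frame 2: CGC ATG TGA GTA GTC CAG TTC — ATG at 5, stop TGA at 8 → 6 nt.
Frame 3: GCA TGT GAG TAG TCC AGT TCA — no ATG→stop ORF.
Longest ORF is 6 nt in frame 2 (positions 5–10).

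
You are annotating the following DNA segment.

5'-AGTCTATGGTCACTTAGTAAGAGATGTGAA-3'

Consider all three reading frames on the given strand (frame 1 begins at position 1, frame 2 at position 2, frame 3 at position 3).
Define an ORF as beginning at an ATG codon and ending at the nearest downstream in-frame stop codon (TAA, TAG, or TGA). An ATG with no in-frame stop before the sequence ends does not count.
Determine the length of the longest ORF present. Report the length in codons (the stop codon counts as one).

Frame 1: AGT CTA TGG TCA CTT AGT AAG AGA TGT GAA — no ATG→stop ORF.
Frame 2: GTC TAT GGT CAC TTA GTA AGA GAT GTG — no ATG→stop ORF.
Frame 3: TCT ATG GTC ACT TAG TAA GAG ATG TGA — ATG at 6, stop TAG at 15 → 12 nt; ATG at 24, stop TGA at 27 → 6 nt.
Longest: frame 3, positions 6–17, 12 nt = 4 codons = 3 aa. → 4 codons.

4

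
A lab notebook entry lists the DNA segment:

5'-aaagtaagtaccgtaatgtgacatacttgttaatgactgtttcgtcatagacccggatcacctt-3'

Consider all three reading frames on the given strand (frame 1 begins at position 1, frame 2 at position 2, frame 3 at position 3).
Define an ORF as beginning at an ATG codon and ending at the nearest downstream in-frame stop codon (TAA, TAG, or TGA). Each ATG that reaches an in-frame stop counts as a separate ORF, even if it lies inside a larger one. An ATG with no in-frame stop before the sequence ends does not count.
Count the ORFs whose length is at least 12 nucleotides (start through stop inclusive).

Frame 1: AAA GTA AGT ACC GTA ATG TGA CAT ACT TGT TAA TGA CTG TTT CGT CAT AGA CCC GGA TCA CCT — ATG at 16, stop TGA at 19 → 6 nt.
Frame 2: AAG TAA GTA CCG TAA TGT GAC ATA CTT GTT AAT GAC TGT TTC GTC ATA GAC CCG GAT CAC CTT — no ATG→stop ORF.
Frame 3: AGT AAG TAC CGT AAT GTG ACA TAC TTG TTA ATG ACT GTT TCG TCA TAG ACC CGG ATC ACC — ATG at 33, stop TAG at 48 → 18 nt.
ORFs ≥ 12 nucleotides: frame 3 33–50 (18 nucleotides). Count = 1.

1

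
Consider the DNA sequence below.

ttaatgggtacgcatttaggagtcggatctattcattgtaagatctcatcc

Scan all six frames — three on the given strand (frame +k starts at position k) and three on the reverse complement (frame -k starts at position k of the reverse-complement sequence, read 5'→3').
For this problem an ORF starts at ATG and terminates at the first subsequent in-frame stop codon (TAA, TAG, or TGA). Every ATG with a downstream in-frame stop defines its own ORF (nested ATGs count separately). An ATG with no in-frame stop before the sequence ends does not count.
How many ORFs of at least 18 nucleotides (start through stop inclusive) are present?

2

Reverse complement (5'→3'): GGATGAGATCTTACAATGAATAGATCCGACTCCTAAATGCGTACCCATTAA
Frame +1: TTA ATG GGT ACG CAT TTA GGA GTC GGA TCT ATT CAT TGT AAG ATC TCA TCC — no ATG→stop ORF.
Frame +2: TAA TGG GTA CGC ATT TAG GAG TCG GAT CTA TTC ATT GTA AGA TCT CAT — no ATG→stop ORF.
Frame +3: AAT GGG TAC GCA TTT AGG AGT CGG ATC TAT TCA TTG TAA GAT CTC ATC — no ATG→stop ORF.
Frame -1: GGA TGA GAT CTT ACA ATG AAT AGA TCC GAC TCC TAA ATG CGT ACC CAT TAA — ATG at 16, stop TAA at 34 → 21 nt; ATG at 37, stop TAA at 49 → 15 nt.
Frame -2: GAT GAG ATC TTA CAA TGA ATA GAT CCG ACT CCT AAA TGC GTA CCC ATT — no ATG→stop ORF.
Frame -3: ATG AGA TCT TAC AAT GAA TAG ATC CGA CTC CTA AAT GCG TAC CCA TTA — ATG at 3, stop TAG at 21 → 21 nt.
ORFs ≥ 18 nucleotides: frame -1 16–36 (21 nucleotides), frame -3 3–23 (21 nucleotides). Count = 2.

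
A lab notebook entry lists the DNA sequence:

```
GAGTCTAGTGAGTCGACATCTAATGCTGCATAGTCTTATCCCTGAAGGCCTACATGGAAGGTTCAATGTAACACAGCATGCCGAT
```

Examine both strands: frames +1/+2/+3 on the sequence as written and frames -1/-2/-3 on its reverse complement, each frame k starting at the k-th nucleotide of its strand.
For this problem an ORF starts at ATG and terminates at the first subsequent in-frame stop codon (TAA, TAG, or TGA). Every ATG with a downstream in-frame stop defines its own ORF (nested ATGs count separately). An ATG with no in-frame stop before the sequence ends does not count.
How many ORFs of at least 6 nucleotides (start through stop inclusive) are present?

6

Reverse complement (5'→3'): ATCGGCATGCTGTGTTACATTGAACCTTCCATGTAGGCCTTCAGGGATAAGACTATGCAGCATTAGATGTCGACTCACTAGACTC
Frame +1: GAG TCT AGT GAG TCG ACA TCT AAT GCT GCA TAG TCT TAT CCC TGA AGG CCT ACA TGG AAG GTT CAA TGT AAC ACA GCA TGC CGA — no ATG→stop ORF.
Frame +2: AGT CTA GTG AGT CGA CAT CTA ATG CTG CAT AGT CTT ATC CCT GAA GGC CTA CAT GGA AGG TTC AAT GTA ACA CAG CAT GCC GAT — no ATG→stop ORF.
Frame +3: GTC TAG TGA GTC GAC ATC TAA TGC TGC ATA GTC TTA TCC CTG AAG GCC TAC ATG GAA GGT TCA ATG TAA CAC AGC ATG CCG — ATG at 54, stop TAA at 69 → 18 nt; ATG at 66, stop TAA at 69 → 6 nt.
Frame -1: ATC GGC ATG CTG TGT TAC ATT GAA CCT TCC ATG TAG GCC TTC AGG GAT AAG ACT ATG CAG CAT TAG ATG TCG ACT CAC TAG ACT — ATG at 7, stop TAG at 34 → 30 nt; ATG at 31, stop TAG at 34 → 6 nt; ATG at 55, stop TAG at 64 → 12 nt; ATG at 67, stop TAG at 79 → 15 nt.
Frame -2: TCG GCA TGC TGT GTT ACA TTG AAC CTT CCA TGT AGG CCT TCA GGG ATA AGA CTA TGC AGC ATT AGA TGT CGA CTC ACT AGA CTC — no ATG→stop ORF.
Frame -3: CGG CAT GCT GTG TTA CAT TGA ACC TTC CAT GTA GGC CTT CAG GGA TAA GAC TAT GCA GCA TTA GAT GTC GAC TCA CTA GAC — no ATG→stop ORF.
ORFs ≥ 6 nucleotides: frame +3 54–71 (18 nucleotides), frame +3 66–71 (6 nucleotides), frame -1 7–36 (30 nucleotides), frame -1 31–36 (6 nucleotides), frame -1 55–66 (12 nucleotides), frame -1 67–81 (15 nucleotides). Count = 6.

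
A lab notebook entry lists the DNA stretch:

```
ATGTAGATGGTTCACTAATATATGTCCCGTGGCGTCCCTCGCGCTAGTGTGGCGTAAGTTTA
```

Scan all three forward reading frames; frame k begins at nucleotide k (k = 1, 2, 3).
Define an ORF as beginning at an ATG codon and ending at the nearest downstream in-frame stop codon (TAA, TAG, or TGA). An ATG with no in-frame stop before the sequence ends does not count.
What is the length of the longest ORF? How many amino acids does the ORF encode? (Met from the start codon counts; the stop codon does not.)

Frame 1: ATG TAG ATG GTT CAC TAA TAT ATG TCC CGT GGC GTC CCT CGC GCT AGT GTG GCG TAA GTT — ATG at 1, stop TAG at 4 → 6 nt; ATG at 7, stop TAA at 16 → 12 nt; ATG at 22, stop TAA at 55 → 36 nt.
Frame 2: TGT AGA TGG TTC ACT AAT ATA TGT CCC GTG GCG TCC CTC GCG CTA GTG TGG CGT AAG TTT — no ATG→stop ORF.
Frame 3: GTA GAT GGT TCA CTA ATA TAT GTC CCG TGG CGT CCC TCG CGC TAG TGT GGC GTA AGT TTA — no ATG→stop ORF.
Longest: frame 1, positions 22–57, 36 nt = 12 codons = 11 aa. → 11 amino acids.

11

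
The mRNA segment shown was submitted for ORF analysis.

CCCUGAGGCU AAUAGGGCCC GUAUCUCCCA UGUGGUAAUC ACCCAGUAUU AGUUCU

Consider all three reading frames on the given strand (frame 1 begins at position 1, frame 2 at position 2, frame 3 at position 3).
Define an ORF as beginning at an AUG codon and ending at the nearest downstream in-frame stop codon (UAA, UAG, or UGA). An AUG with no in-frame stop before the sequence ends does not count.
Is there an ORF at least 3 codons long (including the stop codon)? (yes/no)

yes

Frame 1: CCC UGA GGC UAA UAG GGC CCG UAU CUC CCA UGU GGU AAU CAC CCA GUA UUA GUU — no AUG→stop ORF.
Frame 2: CCU GAG GCU AAU AGG GCC CGU AUC UCC CAU GUG GUA AUC ACC CAG UAU UAG UUC — no AUG→stop ORF.
Frame 3: CUG AGG CUA AUA GGG CCC GUA UCU CCC AUG UGG UAA UCA CCC AGU AUU AGU UCU — AUG at 30, stop UAA at 36 → 9 nt.
Frame 3 has an ORF of 3 codons (positions 30–38) ≥ 3, so yes.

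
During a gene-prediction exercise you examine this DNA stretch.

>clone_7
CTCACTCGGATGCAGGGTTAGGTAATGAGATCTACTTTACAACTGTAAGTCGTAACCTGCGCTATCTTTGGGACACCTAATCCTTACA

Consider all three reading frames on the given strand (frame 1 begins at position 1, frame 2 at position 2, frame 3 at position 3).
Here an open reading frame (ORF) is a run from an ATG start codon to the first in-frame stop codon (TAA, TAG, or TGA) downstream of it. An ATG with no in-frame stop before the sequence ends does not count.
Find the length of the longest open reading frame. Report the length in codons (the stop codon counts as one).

Frame 1: CTC ACT CGG ATG CAG GGT TAG GTA ATG AGA TCT ACT TTA CAA CTG TAA GTC GTA ACC TGC GCT ATC TTT GGG ACA CCT AAT CCT TAC — ATG at 10, stop TAG at 19 → 12 nt; ATG at 25, stop TAA at 46 → 24 nt.
Frame 2: TCA CTC GGA TGC AGG GTT AGG TAA TGA GAT CTA CTT TAC AAC TGT AAG TCG TAA CCT GCG CTA TCT TTG GGA CAC CTA ATC CTT ACA — no ATG→stop ORF.
Frame 3: CAC TCG GAT GCA GGG TTA GGT AAT GAG ATC TAC TTT ACA ACT GTA AGT CGT AAC CTG CGC TAT CTT TGG GAC ACC TAA TCC TTA — no ATG→stop ORF.
Longest: frame 1, positions 25–48, 24 nt = 8 codons = 7 aa. → 8 codons.

8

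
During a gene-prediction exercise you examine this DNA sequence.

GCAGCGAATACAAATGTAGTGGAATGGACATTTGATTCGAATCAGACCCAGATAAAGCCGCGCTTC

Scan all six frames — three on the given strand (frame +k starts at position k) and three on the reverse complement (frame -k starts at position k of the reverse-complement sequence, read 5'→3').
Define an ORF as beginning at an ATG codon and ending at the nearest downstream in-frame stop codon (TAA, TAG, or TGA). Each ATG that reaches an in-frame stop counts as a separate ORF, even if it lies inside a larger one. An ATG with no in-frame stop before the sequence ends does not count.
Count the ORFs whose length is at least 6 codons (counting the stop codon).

0

Reverse complement (5'→3'): GAAGCGCGGCTTTATCTGGGTCTGATTCGAATCAAATGTCCATTCCACTACATTTGTATTCGCTGC
Frame +1: GCA GCG AAT ACA AAT GTA GTG GAA TGG ACA TTT GAT TCG AAT CAG ACC CAG ATA AAG CCG CGC TTC — no ATG→stop ORF.
Frame +2: CAG CGA ATA CAA ATG TAG TGG AAT GGA CAT TTG ATT CGA ATC AGA CCC AGA TAA AGC CGC GCT — ATG at 14, stop TAG at 17 → 6 nt.
Frame +3: AGC GAA TAC AAA TGT AGT GGA ATG GAC ATT TGA TTC GAA TCA GAC CCA GAT AAA GCC GCG CTT — ATG at 24, stop TGA at 33 → 12 nt.
Frame -1: GAA GCG CGG CTT TAT CTG GGT CTG ATT CGA ATC AAA TGT CCA TTC CAC TAC ATT TGT ATT CGC TGC — no ATG→stop ORF.
Frame -2: AAG CGC GGC TTT ATC TGG GTC TGA TTC GAA TCA AAT GTC CAT TCC ACT ACA TTT GTA TTC GCT — no ATG→stop ORF.
Frame -3: AGC GCG GCT TTA TCT GGG TCT GAT TCG AAT CAA ATG TCC ATT CCA CTA CAT TTG TAT TCG CTG — no ATG→stop ORF.
No ORF reaches 6 codons. Count = 0.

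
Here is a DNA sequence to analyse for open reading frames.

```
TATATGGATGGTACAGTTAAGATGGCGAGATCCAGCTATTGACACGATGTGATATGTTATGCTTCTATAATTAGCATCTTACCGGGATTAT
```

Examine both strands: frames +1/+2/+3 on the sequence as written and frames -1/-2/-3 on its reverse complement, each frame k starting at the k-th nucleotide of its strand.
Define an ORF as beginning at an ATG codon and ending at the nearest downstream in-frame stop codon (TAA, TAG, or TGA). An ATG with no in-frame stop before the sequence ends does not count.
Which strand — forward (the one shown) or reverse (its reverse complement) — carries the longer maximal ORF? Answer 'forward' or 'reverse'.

forward

Reverse complement (5'→3'): ATAATCCCGGTAAGATGCTAATTATAGAAGCATAACATATCACATCGTGTCAATAGCTGGATCTCGCCATCTTAACTGTACCATCCATATA
Frame +1: TAT ATG GAT GGT ACA GTT AAG ATG GCG AGA TCC AGC TAT TGA CAC GAT GTG ATA TGT TAT GCT TCT ATA ATT AGC ATC TTA CCG GGA TTA — ATG at 4, stop TGA at 40 → 39 nt; ATG at 22, stop TGA at 40 → 21 nt.
Frame +2: ATA TGG ATG GTA CAG TTA AGA TGG CGA GAT CCA GCT ATT GAC ACG ATG TGA TAT GTT ATG CTT CTA TAA TTA GCA TCT TAC CGG GAT TAT — ATG at 8, stop TGA at 50 → 45 nt; ATG at 47, stop TGA at 50 → 6 nt; ATG at 59, stop TAA at 68 → 12 nt.
Frame +3: TAT GGA TGG TAC AGT TAA GAT GGC GAG ATC CAG CTA TTG ACA CGA TGT GAT ATG TTA TGC TTC TAT AAT TAG CAT CTT ACC GGG ATT — ATG at 54, stop TAG at 72 → 21 nt.
Frame -1: ATA ATC CCG GTA AGA TGC TAA TTA TAG AAG CAT AAC ATA TCA CAT CGT GTC AAT AGC TGG ATC TCG CCA TCT TAA CTG TAC CAT CCA TAT — no ATG→stop ORF.
Frame -2: TAA TCC CGG TAA GAT GCT AAT TAT AGA AGC ATA ACA TAT CAC ATC GTG TCA ATA GCT GGA TCT CGC CAT CTT AAC TGT ACC ATC CAT ATA — no ATG→stop ORF.
Frame -3: AAT CCC GGT AAG ATG CTA ATT ATA GAA GCA TAA CAT ATC ACA TCG TGT CAA TAG CTG GAT CTC GCC ATC TTA ACT GTA CCA TCC ATA — ATG at 15, stop TAA at 33 → 21 nt.
Forward-strand max 45 nt; reverse-strand max 21 nt. The forward strand has the longer ORF.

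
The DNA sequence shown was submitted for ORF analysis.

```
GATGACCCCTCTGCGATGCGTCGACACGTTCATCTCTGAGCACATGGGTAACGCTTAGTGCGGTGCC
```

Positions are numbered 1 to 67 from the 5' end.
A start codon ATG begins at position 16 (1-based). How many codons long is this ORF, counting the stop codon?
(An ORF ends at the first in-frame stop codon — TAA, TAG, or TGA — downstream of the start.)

8

Codons from position 16: ATG (16–18), CGT (19–21), CGA (22–24), CAC (25–27), GTT (28–30), CAT (31–33), CTC (34–36), TGA (37–39).
TGA is the first in-frame stop; that's 8 codons including the stop.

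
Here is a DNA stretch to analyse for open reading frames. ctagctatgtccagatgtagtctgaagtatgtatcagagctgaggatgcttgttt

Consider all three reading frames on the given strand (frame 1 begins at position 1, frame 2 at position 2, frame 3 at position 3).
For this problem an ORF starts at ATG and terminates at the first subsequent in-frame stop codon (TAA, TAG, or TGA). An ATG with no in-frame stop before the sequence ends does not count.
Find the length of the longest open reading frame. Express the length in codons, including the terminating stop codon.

5

Frame 1: CTA GCT ATG TCC AGA TGT AGT CTG AAG TAT GTA TCA GAG CTG AGG ATG CTT GTT — no ATG→stop ORF.
Frame 2: TAG CTA TGT CCA GAT GTA GTC TGA AGT ATG TAT CAG AGC TGA GGA TGC TTG TTT — ATG at 29, stop TGA at 41 → 15 nt.
Frame 3: AGC TAT GTC CAG ATG TAG TCT GAA GTA TGT ATC AGA GCT GAG GAT GCT TGT — ATG at 15, stop TAG at 18 → 6 nt.
Longest: frame 2, positions 29–43, 15 nt = 5 codons = 4 aa. → 5 codons.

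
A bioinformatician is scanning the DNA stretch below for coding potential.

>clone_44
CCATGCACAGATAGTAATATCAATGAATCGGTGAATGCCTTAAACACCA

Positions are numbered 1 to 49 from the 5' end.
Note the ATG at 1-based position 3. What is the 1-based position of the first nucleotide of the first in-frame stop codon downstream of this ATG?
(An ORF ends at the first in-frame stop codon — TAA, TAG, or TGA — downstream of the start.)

Codons from position 3: ATG (3–5), CAC (6–8), AGA (9–11), TAG (12–14).
TAG is a stop codon; it begins at position 12.

12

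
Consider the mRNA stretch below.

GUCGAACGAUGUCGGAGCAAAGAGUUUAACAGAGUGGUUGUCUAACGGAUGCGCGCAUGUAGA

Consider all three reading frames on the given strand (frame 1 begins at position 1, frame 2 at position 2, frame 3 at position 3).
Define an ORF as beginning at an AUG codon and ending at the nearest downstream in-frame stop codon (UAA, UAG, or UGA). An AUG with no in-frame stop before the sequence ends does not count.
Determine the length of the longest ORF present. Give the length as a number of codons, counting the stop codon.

7

Frame 1: GUC GAA CGA UGU CGG AGC AAA GAG UUU AAC AGA GUG GUU GUC UAA CGG AUG CGC GCA UGU AGA — no AUG→stop ORF.
Frame 2: UCG AAC GAU GUC GGA GCA AAG AGU UUA ACA GAG UGG UUG UCU AAC GGA UGC GCG CAU GUA — no AUG→stop ORF.
Frame 3: CGA ACG AUG UCG GAG CAA AGA GUU UAA CAG AGU GGU UGU CUA ACG GAU GCG CGC AUG UAG — AUG at 9, stop UAA at 27 → 21 nt; AUG at 57, stop UAG at 60 → 6 nt.
Longest: frame 3, positions 9–29, 21 nt = 7 codons = 6 aa. → 7 codons.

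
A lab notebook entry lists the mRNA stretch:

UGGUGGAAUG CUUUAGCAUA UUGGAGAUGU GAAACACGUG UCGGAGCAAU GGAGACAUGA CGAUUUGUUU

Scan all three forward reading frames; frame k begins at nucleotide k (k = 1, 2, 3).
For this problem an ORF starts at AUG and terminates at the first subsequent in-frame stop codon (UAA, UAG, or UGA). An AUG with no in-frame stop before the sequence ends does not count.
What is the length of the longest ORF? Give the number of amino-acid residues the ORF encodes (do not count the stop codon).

Frame 1: UGG UGG AAU GCU UUA GCA UAU UGG AGA UGU GAA ACA CGU GUC GGA GCA AUG GAG ACA UGA CGA UUU GUU — AUG at 49, stop UGA at 58 → 12 nt.
Frame 2: GGU GGA AUG CUU UAG CAU AUU GGA GAU GUG AAA CAC GUG UCG GAG CAA UGG AGA CAU GAC GAU UUG UUU — AUG at 8, stop UAG at 14 → 9 nt.
Frame 3: GUG GAA UGC UUU AGC AUA UUG GAG AUG UGA AAC ACG UGU CGG AGC AAU GGA GAC AUG ACG AUU UGU — AUG at 27, stop UGA at 30 → 6 nt.
Longest: frame 1, positions 49–60, 12 nt = 4 codons = 3 aa. → 3 amino acids.

3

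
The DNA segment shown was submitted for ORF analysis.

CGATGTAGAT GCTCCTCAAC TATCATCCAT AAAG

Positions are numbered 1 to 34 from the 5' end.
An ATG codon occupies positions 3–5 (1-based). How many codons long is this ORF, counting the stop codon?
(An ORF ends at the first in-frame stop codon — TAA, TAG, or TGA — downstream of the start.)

Codons from position 3: ATG (3–5), TAG (6–8).
TAG is the first in-frame stop; that's 2 codons including the stop.

2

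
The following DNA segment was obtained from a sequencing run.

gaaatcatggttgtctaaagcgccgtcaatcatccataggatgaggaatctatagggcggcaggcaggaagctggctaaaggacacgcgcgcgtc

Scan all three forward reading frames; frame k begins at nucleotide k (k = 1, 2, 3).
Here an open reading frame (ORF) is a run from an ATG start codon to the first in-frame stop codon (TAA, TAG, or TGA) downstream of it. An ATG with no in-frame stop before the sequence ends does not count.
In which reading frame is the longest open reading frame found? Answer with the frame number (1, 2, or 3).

2

Frame 1: GAA ATC ATG GTT GTC TAA AGC GCC GTC AAT CAT CCA TAG GAT GAG GAA TCT ATA GGG CGG CAG GCA GGA AGC TGG CTA AAG GAC ACG CGC GCG — ATG at 7, stop TAA at 16 → 12 nt.
Frame 2: AAA TCA TGG TTG TCT AAA GCG CCG TCA ATC ATC CAT AGG ATG AGG AAT CTA TAG GGC GGC AGG CAG GAA GCT GGC TAA AGG ACA CGC GCG CGT — ATG at 41, stop TAG at 53 → 15 nt.
Frame 3: AAT CAT GGT TGT CTA AAG CGC CGT CAA TCA TCC ATA GGA TGA GGA ATC TAT AGG GCG GCA GGC AGG AAG CTG GCT AAA GGA CAC GCG CGC GTC — no ATG→stop ORF.
Longest ORF is 15 nt in frame 2 (positions 41–55).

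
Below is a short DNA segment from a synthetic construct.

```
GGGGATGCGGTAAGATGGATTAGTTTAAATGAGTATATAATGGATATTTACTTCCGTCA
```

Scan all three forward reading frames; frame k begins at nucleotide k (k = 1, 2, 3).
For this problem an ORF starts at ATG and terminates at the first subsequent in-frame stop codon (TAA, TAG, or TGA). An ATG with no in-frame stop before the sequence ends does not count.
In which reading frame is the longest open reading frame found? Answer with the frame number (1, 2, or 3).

2

Frame 1: GGG GAT GCG GTA AGA TGG ATT AGT TTA AAT GAG TAT ATA ATG GAT ATT TAC TTC CGT — no ATG→stop ORF.
Frame 2: GGG ATG CGG TAA GAT GGA TTA GTT TAA ATG AGT ATA TAA TGG ATA TTT ACT TCC GTC — ATG at 5, stop TAA at 11 → 9 nt; ATG at 29, stop TAA at 38 → 12 nt.
Frame 3: GGA TGC GGT AAG ATG GAT TAG TTT AAA TGA GTA TAT AAT GGA TAT TTA CTT CCG TCA — ATG at 15, stop TAG at 21 → 9 nt.
Longest ORF is 12 nt in frame 2 (positions 29–40).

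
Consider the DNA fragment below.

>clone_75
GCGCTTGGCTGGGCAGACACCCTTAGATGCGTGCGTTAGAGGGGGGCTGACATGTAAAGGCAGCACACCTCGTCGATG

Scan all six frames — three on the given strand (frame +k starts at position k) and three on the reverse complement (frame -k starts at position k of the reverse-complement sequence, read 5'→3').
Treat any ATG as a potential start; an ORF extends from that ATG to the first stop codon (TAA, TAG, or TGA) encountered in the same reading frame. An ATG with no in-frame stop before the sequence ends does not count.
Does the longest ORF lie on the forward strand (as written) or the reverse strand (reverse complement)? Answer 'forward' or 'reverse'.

forward

Reverse complement (5'→3'): CATCGACGAGGTGTGCTGCCTTTACATGTCAGCCCCCCTCTAACGCACGCATCTAAGGGTGTCTGCCCAGCCAAGCGC
Frame +1: GCG CTT GGC TGG GCA GAC ACC CTT AGA TGC GTG CGT TAG AGG GGG GCT GAC ATG TAA AGG CAG CAC ACC TCG TCG ATG — ATG at 52, stop TAA at 55 → 6 nt.
Frame +2: CGC TTG GCT GGG CAG ACA CCC TTA GAT GCG TGC GTT AGA GGG GGG CTG ACA TGT AAA GGC AGC ACA CCT CGT CGA — no ATG→stop ORF.
Frame +3: GCT TGG CTG GGC AGA CAC CCT TAG ATG CGT GCG TTA GAG GGG GGC TGA CAT GTA AAG GCA GCA CAC CTC GTC GAT — ATG at 27, stop TGA at 48 → 24 nt.
Frame -1: CAT CGA CGA GGT GTG CTG CCT TTA CAT GTC AGC CCC CCT CTA ACG CAC GCA TCT AAG GGT GTC TGC CCA GCC AAG CGC — no ATG→stop ORF.
Frame -2: ATC GAC GAG GTG TGC TGC CTT TAC ATG TCA GCC CCC CTC TAA CGC ACG CAT CTA AGG GTG TCT GCC CAG CCA AGC — ATG at 26, stop TAA at 41 → 18 nt.
Frame -3: TCG ACG AGG TGT GCT GCC TTT ACA TGT CAG CCC CCC TCT AAC GCA CGC ATC TAA GGG TGT CTG CCC AGC CAA GCG — no ATG→stop ORF.
Forward-strand max 24 nt; reverse-strand max 18 nt. The forward strand has the longer ORF.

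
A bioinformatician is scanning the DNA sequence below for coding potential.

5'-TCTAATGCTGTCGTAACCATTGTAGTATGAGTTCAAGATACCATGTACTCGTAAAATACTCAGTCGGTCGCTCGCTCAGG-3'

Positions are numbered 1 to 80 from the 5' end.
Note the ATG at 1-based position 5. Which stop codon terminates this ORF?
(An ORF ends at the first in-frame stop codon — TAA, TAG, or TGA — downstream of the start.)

TAA

Codons from position 5: ATG (5–7), CTG (8–10), TCG (11–13), TAA (14–16).
The first in-frame stop codon is TAA.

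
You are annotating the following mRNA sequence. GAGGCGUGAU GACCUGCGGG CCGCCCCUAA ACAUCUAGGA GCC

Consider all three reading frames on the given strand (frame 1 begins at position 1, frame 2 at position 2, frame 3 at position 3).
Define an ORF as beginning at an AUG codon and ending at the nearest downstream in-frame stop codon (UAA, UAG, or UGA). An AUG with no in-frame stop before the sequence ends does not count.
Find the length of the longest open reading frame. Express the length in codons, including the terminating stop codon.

Frame 1: GAG GCG UGA UGA CCU GCG GGC CGC CCC UAA ACA UCU AGG AGC — no AUG→stop ORF.
Frame 2: AGG CGU GAU GAC CUG CGG GCC GCC CCU AAA CAU CUA GGA GCC — no AUG→stop ORF.
Frame 3: GGC GUG AUG ACC UGC GGG CCG CCC CUA AAC AUC UAG GAG — AUG at 9, stop UAG at 36 → 30 nt.
Longest: frame 3, positions 9–38, 30 nt = 10 codons = 9 aa. → 10 codons.

10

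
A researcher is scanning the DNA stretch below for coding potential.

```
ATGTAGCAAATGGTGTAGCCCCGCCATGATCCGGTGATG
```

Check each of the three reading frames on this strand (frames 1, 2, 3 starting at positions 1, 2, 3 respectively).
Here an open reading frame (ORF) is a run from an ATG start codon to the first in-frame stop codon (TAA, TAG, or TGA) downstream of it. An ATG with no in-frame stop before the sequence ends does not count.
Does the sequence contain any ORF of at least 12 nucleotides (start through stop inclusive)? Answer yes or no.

Frame 1: ATG TAG CAA ATG GTG TAG CCC CGC CAT GAT CCG GTG ATG — ATG at 1, stop TAG at 4 → 6 nt; ATG at 10, stop TAG at 16 → 9 nt.
Frame 2: TGT AGC AAA TGG TGT AGC CCC GCC ATG ATC CGG TGA — ATG at 26, stop TGA at 35 → 12 nt.
Frame 3: GTA GCA AAT GGT GTA GCC CCG CCA TGA TCC GGT GAT — no ATG→stop ORF.
Frame 2 has an ORF of 12 nucleotides (positions 26–37) ≥ 12, so yes.

yes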